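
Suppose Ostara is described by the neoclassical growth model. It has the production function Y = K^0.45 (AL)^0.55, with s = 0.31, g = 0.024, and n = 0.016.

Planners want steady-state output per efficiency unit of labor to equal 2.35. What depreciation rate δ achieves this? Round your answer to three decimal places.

δ ≈ 0.069

Steady state requires s·f(k) = (n + g + δ)·k, i.e. s·k^α = (n + g + δ)·k.
Since y* = [s/(n + g + δ)]^(α/(1−α)), we have s/(n + g + δ) = (y*)^((1−α)/α) = 2.35^1.2222 = 2.8413.
Therefore n + g + δ = s / 2.8413 = 0.31 / 2.8413 = 0.1091, so δ = 0.1091 − 0.040 = 0.0691.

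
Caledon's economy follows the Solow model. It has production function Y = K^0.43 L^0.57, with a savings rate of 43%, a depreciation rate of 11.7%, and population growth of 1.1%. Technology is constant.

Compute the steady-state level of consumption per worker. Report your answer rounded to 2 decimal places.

At the steady state, Δk = 0, so s·k^α = (n + δ)·k.
Dividing both sides by k: k^(1−α) = s / (n + δ).
k^0.57 = 0.43 / (0.011 + 0.117) = 0.43 / 0.128 = 3.3594
k* = 3.3594^(1/0.57) ≈ 8.3804
y* = (k*)^α = 8.3804^0.43 ≈ 2.4946
c* = (1 − s)·y* = (1 − 0.43) × 2.4946 ≈ 1.4219

c* = 1.42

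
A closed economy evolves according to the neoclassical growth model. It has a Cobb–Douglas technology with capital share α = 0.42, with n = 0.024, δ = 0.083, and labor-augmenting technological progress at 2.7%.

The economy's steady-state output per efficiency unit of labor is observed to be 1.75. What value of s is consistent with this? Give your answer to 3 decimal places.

s ≈ 0.290

In steady state, investment equals break-even investment: s·k^α = (n + g + δ)·k.
Since y* = [s/(n + g + δ)]^(α/(1−α)), we have s/(n + g + δ) = (y*)^((1−α)/α) = 1.75^1.381 = 2.1659.
Therefore s = 2.1659 × (n + g + δ) = 2.1659 × 0.134 = 0.2902.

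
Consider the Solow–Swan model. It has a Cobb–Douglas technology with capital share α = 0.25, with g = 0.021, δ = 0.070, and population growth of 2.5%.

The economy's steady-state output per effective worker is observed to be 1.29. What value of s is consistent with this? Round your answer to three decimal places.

s ≈ 0.249

At the steady state, Δk = 0, so s·k^α = (n + g + δ)·k.
Since y* = [s/(n + g + δ)]^(α/(1−α)), we have s/(n + g + δ) = (y*)^((1−α)/α) = 1.29^3 = 2.1467.
Therefore s = 2.1467 × (n + g + δ) = 2.1467 × 0.116 = 0.2490.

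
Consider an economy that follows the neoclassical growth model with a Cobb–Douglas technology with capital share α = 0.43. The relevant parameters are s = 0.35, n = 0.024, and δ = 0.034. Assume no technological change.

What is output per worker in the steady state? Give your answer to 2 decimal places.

y* ≈ 3.88

At the steady state, Δk = 0, so s·k^α = (n + δ)·k.
Dividing both sides by k: k^(1−α) = s / (n + δ).
k^0.57 = 0.35 / (0.024 + 0.034) = 0.35 / 0.058 = 6.0345
k* = 6.0345^(1/0.57) ≈ 23.4178
y* = (k*)^α = 23.4178^0.43 ≈ 3.8807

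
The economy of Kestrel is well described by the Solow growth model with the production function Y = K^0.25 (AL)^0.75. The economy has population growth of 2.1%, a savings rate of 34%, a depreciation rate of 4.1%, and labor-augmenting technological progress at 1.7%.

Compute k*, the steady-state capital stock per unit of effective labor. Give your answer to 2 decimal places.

Steady state requires s·f(k) = (n + g + δ)·k, i.e. s·k^α = (n + g + δ)·k.
Rearranging, k^(1−α) = s / (n + g + δ).
k^0.75 = 0.34 / (0.021 + 0.017 + 0.041) = 0.34 / 0.079 = 4.3038
k* = 4.3038^(1/0.75) ≈ 7.0006

k* ≈ 7.00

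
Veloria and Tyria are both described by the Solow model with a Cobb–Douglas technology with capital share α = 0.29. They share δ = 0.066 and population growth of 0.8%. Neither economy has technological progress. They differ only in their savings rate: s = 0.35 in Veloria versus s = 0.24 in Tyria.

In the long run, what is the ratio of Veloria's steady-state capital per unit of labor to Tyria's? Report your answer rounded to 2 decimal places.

ratio ≈ 1.70

Steady-state k* = [s/(n + δ)]^(1/(1−α)), so the ratio is [ (s_V/(n + δ)_V) / (s_T/(n + δ)_T) ]^1.4085.
s_V/(n + δ)_V = 0.35/0.074 = 4.7297; s_T/(n + δ)_T = 0.24/0.074 = 3.2432.
Ratio = (4.7297/3.2432)^1.4085 = 1.4583^1.4085 ≈ 1.7013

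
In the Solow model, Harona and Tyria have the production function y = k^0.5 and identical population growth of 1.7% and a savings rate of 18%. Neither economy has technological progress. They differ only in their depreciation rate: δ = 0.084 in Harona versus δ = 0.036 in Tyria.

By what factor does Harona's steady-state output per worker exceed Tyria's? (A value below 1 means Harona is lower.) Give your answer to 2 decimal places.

Steady-state y* = [s/(n + δ)]^(α/(1−α)), so the ratio is [ (s_H/(n + δ)_H) / (s_T/(n + δ)_T) ]^1.
s_H/(n + δ)_H = 0.18/0.101 = 1.7822; s_T/(n + δ)_T = 0.18/0.053 = 3.3962.
Ratio = (1.7822/3.3962)^1 = 0.5248^1 ≈ 0.5248

ratio ≈ 0.52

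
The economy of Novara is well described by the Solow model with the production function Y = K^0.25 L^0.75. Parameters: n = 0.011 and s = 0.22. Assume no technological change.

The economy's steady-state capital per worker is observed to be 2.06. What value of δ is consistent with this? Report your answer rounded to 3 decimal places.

In steady state, investment equals break-even investment: s·k^α = (n + δ)·k.
So s / (n + δ) = (k*)^(1−α) = 2.06^0.75 = 1.7195.
Therefore n + δ = s / 1.7195 = 0.22 / 1.7195 = 0.1279, so δ = 0.1279 − 0.011 = 0.1169.

δ ≈ 0.117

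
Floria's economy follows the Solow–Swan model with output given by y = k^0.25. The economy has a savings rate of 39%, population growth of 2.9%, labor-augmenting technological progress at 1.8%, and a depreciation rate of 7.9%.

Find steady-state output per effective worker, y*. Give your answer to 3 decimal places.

In steady state, investment equals break-even investment: s·k^α = (n + g + δ)·k.
Dividing both sides by k: k^(1−α) = s / (n + g + δ).
k^0.75 = 0.39 / (0.029 + 0.018 + 0.079) = 0.39 / 0.126 = 3.0952
k* = 3.0952^(1/0.75) ≈ 4.5108
y* = (k*)^α = 4.5108^0.25 ≈ 1.4573

y* = 1.457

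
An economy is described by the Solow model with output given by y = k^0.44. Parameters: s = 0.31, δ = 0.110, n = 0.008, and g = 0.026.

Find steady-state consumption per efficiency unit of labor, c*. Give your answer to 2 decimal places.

Steady state requires s·f(k) = (n + g + δ)·k, i.e. s·k^α = (n + g + δ)·k.
Rearranging, k^(1−α) = s / (n + g + δ).
k^0.56 = 0.31 / (0.008 + 0.026 + 0.110) = 0.31 / 0.144 = 2.1528
k* = 2.1528^(1/0.56) ≈ 3.9323
y* = (k*)^α = 3.9323^0.44 ≈ 1.8266
c* = (1 − s)·y* = (1 − 0.31) × 1.8266 ≈ 1.2604

c* = 1.26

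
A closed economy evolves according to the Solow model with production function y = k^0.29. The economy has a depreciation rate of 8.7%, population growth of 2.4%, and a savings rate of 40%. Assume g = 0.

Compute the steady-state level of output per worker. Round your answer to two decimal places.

y* ≈ 1.69

At the steady state, Δk = 0, so s·k^α = (n + δ)·k.
Dividing both sides by k: k^(1−α) = s / (n + δ).
k^0.71 = 0.40 / (0.024 + 0.087) = 0.40 / 0.111 = 3.6036
k* = 3.6036^(1/0.71) ≈ 6.0833
y* = (k*)^α = 6.0833^0.29 ≈ 1.6881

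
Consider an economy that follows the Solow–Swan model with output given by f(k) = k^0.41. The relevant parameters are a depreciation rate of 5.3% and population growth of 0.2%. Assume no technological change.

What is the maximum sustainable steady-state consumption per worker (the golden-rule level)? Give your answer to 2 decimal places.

At the golden rule, f'(k) = n + δ, so α·k^(α−1) = n + δ and k_gold = (α/(n + δ))^(1/(1−α)).
k_gold = (0.41/0.055)^(1/0.59) = 7.4545^1.6949 ≈ 30.1066
c_gold = f(k_gold) − (n + δ)·k_gold = 4.0388 − 0.055×30.1066 ≈ 2.3829

c_gold ≈ 2.38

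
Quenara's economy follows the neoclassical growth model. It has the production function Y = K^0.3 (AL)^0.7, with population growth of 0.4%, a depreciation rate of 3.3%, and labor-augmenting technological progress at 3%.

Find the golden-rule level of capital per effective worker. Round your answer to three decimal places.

k_gold ≈ 8.513

The golden rule sets f'(k) = n + g + δ, i.e. α·k^(α−1) = n + g + δ.
So k^(1−α) = α / (n + g + δ) = 0.3 / 0.067 = 4.4776.
k_gold = 4.4776^(1/0.7) ≈ 8.5126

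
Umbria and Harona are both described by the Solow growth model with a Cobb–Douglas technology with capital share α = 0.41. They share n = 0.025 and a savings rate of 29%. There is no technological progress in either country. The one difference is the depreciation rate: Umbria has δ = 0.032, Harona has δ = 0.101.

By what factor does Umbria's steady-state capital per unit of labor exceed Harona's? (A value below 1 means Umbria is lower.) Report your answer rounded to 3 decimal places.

ratio ≈ 3.836

Steady-state k* = [s/(n + δ)]^(1/(1−α)), so the ratio is [ (s_U/(n + δ)_U) / (s_H/(n + δ)_H) ]^1.6949.
s_U/(n + δ)_U = 0.29/0.057 = 5.0877; s_H/(n + δ)_H = 0.29/0.126 = 2.3016.
Ratio = (5.0877/2.3016)^1.6949 = 2.2105^1.6949 ≈ 3.8360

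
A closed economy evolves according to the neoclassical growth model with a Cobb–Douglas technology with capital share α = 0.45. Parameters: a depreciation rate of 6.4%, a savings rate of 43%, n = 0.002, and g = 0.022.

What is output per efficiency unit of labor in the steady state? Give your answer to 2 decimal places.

y* ≈ 3.66

Steady state requires s·f(k) = (n + g + δ)·k, i.e. s·k^α = (n + g + δ)·k.
Dividing both sides by k: k^(1−α) = s / (n + g + δ).
k^0.55 = 0.43 / (0.002 + 0.022 + 0.064) = 0.43 / 0.088 = 4.8864
k* = 4.8864^(1/0.55) ≈ 17.8940
y* = (k*)^α = 17.8940^0.45 ≈ 3.6620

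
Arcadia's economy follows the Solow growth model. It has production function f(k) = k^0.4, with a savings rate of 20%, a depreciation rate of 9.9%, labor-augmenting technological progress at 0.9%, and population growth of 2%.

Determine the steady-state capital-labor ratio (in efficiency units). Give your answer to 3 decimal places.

Steady state requires s·f(k) = (n + g + δ)·k, i.e. s·k^α = (n + g + δ)·k.
Dividing both sides by k: k^(1−α) = s / (n + g + δ).
k^0.6 = 0.20 / (0.020 + 0.009 + 0.099) = 0.20 / 0.128 = 1.5625
k* = 1.5625^(1/0.6) ≈ 2.1039

k* = 2.104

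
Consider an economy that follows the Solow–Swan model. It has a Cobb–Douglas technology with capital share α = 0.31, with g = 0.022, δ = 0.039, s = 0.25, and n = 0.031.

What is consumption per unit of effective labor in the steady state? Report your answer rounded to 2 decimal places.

c* ≈ 1.18

Steady state requires s·f(k) = (n + g + δ)·k, i.e. s·k^α = (n + g + δ)·k.
Rearranging, k^(1−α) = s / (n + g + δ).
k^0.69 = 0.25 / (0.031 + 0.022 + 0.039) = 0.25 / 0.092 = 2.7174
k* = 2.7174^(1/0.69) ≈ 4.2580
y* = (k*)^α = 4.2580^0.31 ≈ 1.5669
c* = (1 − s)·y* = (1 − 0.25) × 1.5669 ≈ 1.1752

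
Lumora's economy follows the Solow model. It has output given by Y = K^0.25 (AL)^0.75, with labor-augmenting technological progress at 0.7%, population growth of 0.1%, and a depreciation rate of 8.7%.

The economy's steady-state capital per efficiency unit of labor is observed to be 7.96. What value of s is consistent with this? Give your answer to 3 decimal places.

s ≈ 0.450

In steady state, investment equals break-even investment: s·k^α = (n + g + δ)·k.
So s / (n + g + δ) = (k*)^(1−α) = 7.96^0.75 = 4.7390.
Therefore s = 4.7390 × (n + g + δ) = 4.7390 × 0.095 = 0.4502.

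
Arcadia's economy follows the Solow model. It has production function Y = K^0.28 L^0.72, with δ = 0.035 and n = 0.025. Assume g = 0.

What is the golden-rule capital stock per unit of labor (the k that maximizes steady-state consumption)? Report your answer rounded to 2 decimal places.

k_gold ≈ 8.50

The golden rule sets f'(k) = n + δ, i.e. α·k^(α−1) = n + δ.
So k^(1−α) = α / (n + δ) = 0.28 / 0.060 = 4.6667.
k_gold = 4.6667^(1/0.72) ≈ 8.4953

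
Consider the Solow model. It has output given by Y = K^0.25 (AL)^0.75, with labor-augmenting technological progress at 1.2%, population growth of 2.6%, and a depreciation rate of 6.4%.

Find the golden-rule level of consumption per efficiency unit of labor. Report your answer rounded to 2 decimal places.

At the golden rule, f'(k) = n + g + δ, so α·k^(α−1) = n + g + δ and k_gold = (α/(n + g + δ))^(1/(1−α)).
k_gold = (0.25/0.102)^(1/0.75) = 2.4510^1.3333 ≈ 3.3045
c_gold = f(k_gold) − (n + g + δ)·k_gold = 1.3483 − 0.102×3.3045 ≈ 1.0112

c_gold ≈ 1.01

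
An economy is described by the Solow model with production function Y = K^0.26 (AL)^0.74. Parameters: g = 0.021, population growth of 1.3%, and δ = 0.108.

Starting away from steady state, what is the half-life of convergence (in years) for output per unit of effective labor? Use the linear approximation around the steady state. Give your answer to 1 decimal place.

t_½ ≈ 6.6 years

Near the steady state the convergence rate is λ = (1 − α)(n + g + δ).
λ = (1 − 0.26) × 0.142 = 0.74 × 0.142 = 0.10508
Half-life = ln 2 / λ = 0.6931 / 0.10508 ≈ 6.60 years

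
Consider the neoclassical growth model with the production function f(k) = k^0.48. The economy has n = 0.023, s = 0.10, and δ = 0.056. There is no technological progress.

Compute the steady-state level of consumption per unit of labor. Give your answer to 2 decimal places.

At the steady state, Δk = 0, so s·k^α = (n + δ)·k.
Rearranging, k^(1−α) = s / (n + δ).
k^0.52 = 0.10 / (0.023 + 0.056) = 0.10 / 0.079 = 1.2658
k* = 1.2658^(1/0.52) ≈ 1.5735
y* = (k*)^α = 1.5735^0.48 ≈ 1.2431
c* = (1 − s)·y* = (1 − 0.10) × 1.2431 ≈ 1.1188

c* ≈ 1.12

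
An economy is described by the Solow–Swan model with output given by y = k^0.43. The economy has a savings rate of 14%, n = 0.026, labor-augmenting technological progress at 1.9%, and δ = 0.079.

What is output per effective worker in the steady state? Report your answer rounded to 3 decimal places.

y* ≈ 1.096

In steady state, investment equals break-even investment: s·k^α = (n + g + δ)·k.
Rearranging, k^(1−α) = s / (n + g + δ).
k^0.57 = 0.14 / (0.026 + 0.019 + 0.079) = 0.14 / 0.124 = 1.1290
k* = 1.1290^(1/0.57) ≈ 1.2372
y* = (k*)^α = 1.2372^0.43 ≈ 1.0958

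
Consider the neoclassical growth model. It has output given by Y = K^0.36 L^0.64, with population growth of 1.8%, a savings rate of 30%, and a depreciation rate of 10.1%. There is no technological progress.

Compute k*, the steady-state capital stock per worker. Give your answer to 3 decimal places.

k* = 4.241

In steady state, investment equals break-even investment: s·k^α = (n + δ)·k.
Rearranging, k^(1−α) = s / (n + δ).
k^0.64 = 0.30 / (0.018 + 0.101) = 0.30 / 0.119 = 2.5210
k* = 2.5210^(1/0.64) ≈ 4.2409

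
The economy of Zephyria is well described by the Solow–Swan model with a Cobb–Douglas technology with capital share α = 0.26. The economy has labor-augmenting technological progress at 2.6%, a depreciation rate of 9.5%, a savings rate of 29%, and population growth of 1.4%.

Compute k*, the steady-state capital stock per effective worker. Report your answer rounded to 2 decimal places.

Steady state requires s·f(k) = (n + g + δ)·k, i.e. s·k^α = (n + g + δ)·k.
Dividing both sides by k: k^(1−α) = s / (n + g + δ).
k^0.74 = 0.29 / (0.014 + 0.026 + 0.095) = 0.29 / 0.135 = 2.1481
k* = 2.1481^(1/0.74) ≈ 2.8101

k* ≈ 2.81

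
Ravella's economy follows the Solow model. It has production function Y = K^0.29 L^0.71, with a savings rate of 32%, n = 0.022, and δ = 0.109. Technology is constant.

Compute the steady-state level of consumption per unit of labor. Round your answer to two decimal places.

c* = 0.98

Steady state requires s·f(k) = (n + δ)·k, i.e. s·k^α = (n + δ)·k.
Rearranging, k^(1−α) = s / (n + δ).
k^0.71 = 0.32 / (0.022 + 0.109) = 0.32 / 0.131 = 2.4427
k* = 2.4427^(1/0.71) ≈ 3.5180
y* = (k*)^α = 3.5180^0.29 ≈ 1.4402
c* = (1 − s)·y* = (1 − 0.32) × 1.4402 ≈ 0.9793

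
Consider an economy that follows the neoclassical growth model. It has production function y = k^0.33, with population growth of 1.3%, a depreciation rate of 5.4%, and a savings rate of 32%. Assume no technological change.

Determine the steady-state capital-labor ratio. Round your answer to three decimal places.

Steady state requires s·f(k) = (n + δ)·k, i.e. s·k^α = (n + δ)·k.
Rearranging, k^(1−α) = s / (n + δ).
k^0.67 = 0.32 / (0.013 + 0.054) = 0.32 / 0.067 = 4.7761
k* = 4.7761^(1/0.67) ≈ 10.3167

k* = 10.317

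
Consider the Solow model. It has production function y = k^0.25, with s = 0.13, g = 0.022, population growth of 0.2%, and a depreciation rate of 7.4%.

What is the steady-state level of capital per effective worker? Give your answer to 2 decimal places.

At the steady state, Δk = 0, so s·k^α = (n + g + δ)·k.
Dividing both sides by k: k^(1−α) = s / (n + g + δ).
k^0.75 = 0.13 / (0.002 + 0.022 + 0.074) = 0.13 / 0.098 = 1.3265
k* = 1.3265^(1/0.75) ≈ 1.4575

k* ≈ 1.46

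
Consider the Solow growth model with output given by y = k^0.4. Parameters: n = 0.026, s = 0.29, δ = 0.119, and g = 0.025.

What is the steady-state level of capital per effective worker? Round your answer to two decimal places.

In steady state, investment equals break-even investment: s·k^α = (n + g + δ)·k.
Rearranging, k^(1−α) = s / (n + g + δ).
k^0.6 = 0.29 / (0.026 + 0.025 + 0.119) = 0.29 / 0.170 = 1.7059
k* = 1.7059^(1/0.6) ≈ 2.4355

k* = 2.44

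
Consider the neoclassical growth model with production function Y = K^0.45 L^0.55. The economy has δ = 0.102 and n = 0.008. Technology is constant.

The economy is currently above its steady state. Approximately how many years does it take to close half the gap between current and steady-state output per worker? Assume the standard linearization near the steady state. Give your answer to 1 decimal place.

Near the steady state the convergence rate is λ = (1 − α)(n + δ).
λ = (1 − 0.45) × 0.110 = 0.55 × 0.110 = 0.0605
Half-life = ln 2 / λ = 0.6931 / 0.0605 ≈ 11.46 years

t_½ ≈ 11.5 years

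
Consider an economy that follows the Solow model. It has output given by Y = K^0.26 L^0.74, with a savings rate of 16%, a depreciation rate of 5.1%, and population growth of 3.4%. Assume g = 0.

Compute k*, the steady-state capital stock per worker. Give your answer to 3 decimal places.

Steady state requires s·f(k) = (n + δ)·k, i.e. s·k^α = (n + δ)·k.
Rearranging, k^(1−α) = s / (n + δ).
k^0.74 = 0.16 / (0.034 + 0.051) = 0.16 / 0.085 = 1.8824
k* = 1.8824^(1/0.74) ≈ 2.3509

k* = 2.351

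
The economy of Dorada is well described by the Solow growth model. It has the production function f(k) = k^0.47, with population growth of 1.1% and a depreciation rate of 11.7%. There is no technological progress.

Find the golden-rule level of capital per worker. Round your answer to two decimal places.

k_gold ≈ 11.64

The golden rule sets f'(k) = n + δ, i.e. α·k^(α−1) = n + δ.
So k^(1−α) = α / (n + δ) = 0.47 / 0.128 = 3.6719.
k_gold = 3.6719^(1/0.53) ≈ 11.6368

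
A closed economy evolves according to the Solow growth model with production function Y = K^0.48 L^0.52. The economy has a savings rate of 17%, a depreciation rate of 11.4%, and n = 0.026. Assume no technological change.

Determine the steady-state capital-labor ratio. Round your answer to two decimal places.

At the steady state, Δk = 0, so s·k^α = (n + δ)·k.
Dividing both sides by k: k^(1−α) = s / (n + δ).
k^0.52 = 0.17 / (0.026 + 0.114) = 0.17 / 0.140 = 1.2143
k* = 1.2143^(1/0.52) ≈ 1.4527

k* ≈ 1.45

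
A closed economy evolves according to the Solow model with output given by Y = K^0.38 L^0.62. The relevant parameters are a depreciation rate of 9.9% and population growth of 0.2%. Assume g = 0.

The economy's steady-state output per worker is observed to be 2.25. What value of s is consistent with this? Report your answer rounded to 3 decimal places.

At the steady state, Δk = 0, so s·k^α = (n + δ)·k.
Since y* = [s/(n + δ)]^(α/(1−α)), we have s/(n + δ) = (y*)^((1−α)/α) = 2.25^1.6316 = 3.7551.
Therefore s = 3.7551 × (n + δ) = 3.7551 × 0.101 = 0.3793.

s ≈ 0.379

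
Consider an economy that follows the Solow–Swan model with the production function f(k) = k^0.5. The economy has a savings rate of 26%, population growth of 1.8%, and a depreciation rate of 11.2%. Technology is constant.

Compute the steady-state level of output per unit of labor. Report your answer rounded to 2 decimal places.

Steady state requires s·f(k) = (n + δ)·k, i.e. s·k^α = (n + δ)·k.
Dividing both sides by k: k^(1−α) = s / (n + δ).
k^0.5 = 0.26 / (0.018 + 0.112) = 0.26 / 0.130 = 2.0000
k* = 2.0000^(1/0.5) ≈ 4.0000
y* = (k*)^α = 4.0000^0.5 ≈ 2.0000

y* = 2.00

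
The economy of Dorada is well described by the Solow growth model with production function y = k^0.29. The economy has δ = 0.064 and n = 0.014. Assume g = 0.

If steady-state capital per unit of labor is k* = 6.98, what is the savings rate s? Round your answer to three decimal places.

s ≈ 0.310

In steady state, investment equals break-even investment: s·k^α = (n + δ)·k.
So s / (n + δ) = (k*)^(1−α) = 6.98^0.71 = 3.9732.
Therefore s = 3.9732 × (n + δ) = 3.9732 × 0.078 = 0.3099.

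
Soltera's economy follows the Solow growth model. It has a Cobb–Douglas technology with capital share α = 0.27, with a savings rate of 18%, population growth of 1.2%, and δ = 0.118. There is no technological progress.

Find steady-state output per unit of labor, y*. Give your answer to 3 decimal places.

At the steady state, Δk = 0, so s·k^α = (n + δ)·k.
Rearranging, k^(1−α) = s / (n + δ).
k^0.73 = 0.18 / (0.012 + 0.118) = 0.18 / 0.130 = 1.3846
k* = 1.3846^(1/0.73) ≈ 1.5617
y* = (k*)^α = 1.5617^0.27 ≈ 1.1279

y* = 1.128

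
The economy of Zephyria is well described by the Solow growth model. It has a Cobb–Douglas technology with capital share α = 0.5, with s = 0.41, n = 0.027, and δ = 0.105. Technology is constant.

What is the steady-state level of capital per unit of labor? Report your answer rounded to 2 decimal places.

In steady state, investment equals break-even investment: s·k^α = (n + δ)·k.
Rearranging, k^(1−α) = s / (n + δ).
k^0.5 = 0.41 / (0.027 + 0.105) = 0.41 / 0.132 = 3.1061
k* = 3.1061^(1/0.5) ≈ 9.6479

k* ≈ 9.65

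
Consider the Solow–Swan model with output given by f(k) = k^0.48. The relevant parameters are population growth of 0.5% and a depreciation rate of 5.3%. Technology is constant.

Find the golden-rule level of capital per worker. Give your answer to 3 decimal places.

k_gold ≈ 58.214

The golden rule sets f'(k) = n + δ, i.e. α·k^(α−1) = n + δ.
So k^(1−α) = α / (n + δ) = 0.48 / 0.058 = 8.2759.
k_gold = 8.2759^(1/0.52) ≈ 58.2142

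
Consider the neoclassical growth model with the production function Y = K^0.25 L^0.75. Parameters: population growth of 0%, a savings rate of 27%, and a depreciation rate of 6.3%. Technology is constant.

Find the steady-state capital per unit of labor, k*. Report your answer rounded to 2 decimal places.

In steady state, investment equals break-even investment: s·k^α = (n + δ)·k.
Rearranging, k^(1−α) = s / (n + δ).
k^0.75 = 0.27 / (0.000 + 0.063) = 0.27 / 0.063 = 4.2857
k* = 4.2857^(1/0.75) ≈ 6.9614

k* = 6.96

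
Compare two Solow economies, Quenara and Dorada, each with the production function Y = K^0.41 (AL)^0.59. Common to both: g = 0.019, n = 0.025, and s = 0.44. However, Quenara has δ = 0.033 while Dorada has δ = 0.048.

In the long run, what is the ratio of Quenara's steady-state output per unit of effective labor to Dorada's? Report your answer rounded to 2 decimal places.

Steady-state y* = [s/(n + g + δ)]^(α/(1−α)), so the ratio is [ (s_Q/(n + g + δ)_Q) / (s_D/(n + g + δ)_D) ]^0.6949.
s_Q/(n + g + δ)_Q = 0.44/0.077 = 5.7143; s_D/(n + g + δ)_D = 0.44/0.092 = 4.7826.
Ratio = (5.7143/4.7826)^0.6949 = 1.1948^0.6949 ≈ 1.1317

y*_Q / y*_D ≈ 1.13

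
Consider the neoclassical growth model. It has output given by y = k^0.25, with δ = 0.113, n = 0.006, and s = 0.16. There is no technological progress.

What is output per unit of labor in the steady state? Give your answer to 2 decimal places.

At the steady state, Δk = 0, so s·k^α = (n + δ)·k.
Rearranging, k^(1−α) = s / (n + δ).
k^0.75 = 0.16 / (0.006 + 0.113) = 0.16 / 0.119 = 1.3445
k* = 1.3445^(1/0.75) ≈ 1.4839
y* = (k*)^α = 1.4839^0.25 ≈ 1.1037

y* ≈ 1.10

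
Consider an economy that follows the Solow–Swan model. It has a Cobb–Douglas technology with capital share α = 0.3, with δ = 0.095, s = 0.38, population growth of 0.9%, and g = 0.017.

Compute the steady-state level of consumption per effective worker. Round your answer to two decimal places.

At the steady state, Δk = 0, so s·k^α = (n + g + δ)·k.
Dividing both sides by k: k^(1−α) = s / (n + g + δ).
k^0.7 = 0.38 / (0.009 + 0.017 + 0.095) = 0.38 / 0.121 = 3.1405
k* = 3.1405^(1/0.7) ≈ 5.1286
y* = (k*)^α = 5.1286^0.3 ≈ 1.6331
c* = (1 − s)·y* = (1 − 0.38) × 1.6331 ≈ 1.0125

c* ≈ 1.01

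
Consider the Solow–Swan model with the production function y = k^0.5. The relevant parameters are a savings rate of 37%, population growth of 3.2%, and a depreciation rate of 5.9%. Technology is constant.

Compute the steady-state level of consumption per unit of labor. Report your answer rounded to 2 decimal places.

c* = 2.56

Steady state requires s·f(k) = (n + δ)·k, i.e. s·k^α = (n + δ)·k.
Rearranging, k^(1−α) = s / (n + δ).
k^0.5 = 0.37 / (0.032 + 0.059) = 0.37 / 0.091 = 4.0659
k* = 4.0659^(1/0.5) ≈ 16.5315
y* = (k*)^α = 16.5315^0.5 ≈ 4.0659
c* = (1 − s)·y* = (1 − 0.37) × 4.0659 ≈ 2.5615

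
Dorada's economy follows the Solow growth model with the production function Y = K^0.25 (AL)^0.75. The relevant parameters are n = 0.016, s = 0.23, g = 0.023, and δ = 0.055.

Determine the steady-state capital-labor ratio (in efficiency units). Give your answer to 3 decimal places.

In steady state, investment equals break-even investment: s·k^α = (n + g + δ)·k.
Dividing both sides by k: k^(1−α) = s / (n + g + δ).
k^0.75 = 0.23 / (0.016 + 0.023 + 0.055) = 0.23 / 0.094 = 2.4468
k* = 2.4468^(1/0.75) ≈ 3.2971

k* = 3.297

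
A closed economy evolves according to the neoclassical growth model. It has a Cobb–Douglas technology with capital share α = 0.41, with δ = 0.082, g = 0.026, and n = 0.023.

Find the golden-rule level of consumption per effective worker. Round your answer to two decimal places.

c_gold ≈ 1.30

At the golden rule, f'(k) = n + g + δ, so α·k^(α−1) = n + g + δ and k_gold = (α/(n + g + δ))^(1/(1−α)).
k_gold = (0.41/0.131)^(1/0.59) = 3.1298^1.6949 ≈ 6.9159
c_gold = f(k_gold) − (n + g + δ)·k_gold = 2.2097 − 0.131×6.9159 ≈ 1.3037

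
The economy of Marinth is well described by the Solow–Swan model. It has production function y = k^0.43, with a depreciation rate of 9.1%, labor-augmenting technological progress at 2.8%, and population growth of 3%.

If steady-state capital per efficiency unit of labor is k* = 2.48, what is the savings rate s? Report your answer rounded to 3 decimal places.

s ≈ 0.250

In steady state, investment equals break-even investment: s·k^α = (n + g + δ)·k.
So s / (n + g + δ) = (k*)^(1−α) = 2.48^0.57 = 1.6782.
Therefore s = 1.6782 × (n + g + δ) = 1.6782 × 0.149 = 0.2501.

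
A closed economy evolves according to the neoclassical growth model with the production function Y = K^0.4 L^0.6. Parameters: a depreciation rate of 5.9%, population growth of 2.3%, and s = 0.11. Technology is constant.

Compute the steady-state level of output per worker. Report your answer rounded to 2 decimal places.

At the steady state, Δk = 0, so s·k^α = (n + δ)·k.
Rearranging, k^(1−α) = s / (n + δ).
k^0.6 = 0.11 / (0.023 + 0.059) = 0.11 / 0.082 = 1.3415
k* = 1.3415^(1/0.6) ≈ 1.6317
y* = (k*)^α = 1.6317^0.4 ≈ 1.2163

y* ≈ 1.22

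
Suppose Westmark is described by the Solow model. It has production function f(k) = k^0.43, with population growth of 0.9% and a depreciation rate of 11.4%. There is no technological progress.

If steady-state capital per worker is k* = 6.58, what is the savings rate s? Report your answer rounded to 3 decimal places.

s ≈ 0.360

Steady state requires s·f(k) = (n + δ)·k, i.e. s·k^α = (n + δ)·k.
So s / (n + δ) = (k*)^(1−α) = 6.58^0.57 = 2.9268.
Therefore s = 2.9268 × (n + δ) = 2.9268 × 0.123 = 0.3600.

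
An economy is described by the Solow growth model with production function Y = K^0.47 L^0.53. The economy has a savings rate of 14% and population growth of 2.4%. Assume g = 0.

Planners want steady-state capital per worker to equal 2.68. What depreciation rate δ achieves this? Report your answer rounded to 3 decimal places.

δ ≈ 0.059

In steady state, investment equals break-even investment: s·k^α = (n + δ)·k.
So s / (n + δ) = (k*)^(1−α) = 2.68^0.53 = 1.6862.
Therefore n + δ = s / 1.6862 = 0.14 / 1.6862 = 0.0830, so δ = 0.0830 − 0.024 = 0.0590.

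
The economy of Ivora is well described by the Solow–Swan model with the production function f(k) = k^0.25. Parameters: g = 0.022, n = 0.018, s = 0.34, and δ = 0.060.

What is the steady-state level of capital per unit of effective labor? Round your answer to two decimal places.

k* = 5.11

At the steady state, Δk = 0, so s·k^α = (n + g + δ)·k.
Dividing both sides by k: k^(1−α) = s / (n + g + δ).
k^0.75 = 0.34 / (0.018 + 0.022 + 0.060) = 0.34 / 0.100 = 3.4000
k* = 3.4000^(1/0.75) ≈ 5.1126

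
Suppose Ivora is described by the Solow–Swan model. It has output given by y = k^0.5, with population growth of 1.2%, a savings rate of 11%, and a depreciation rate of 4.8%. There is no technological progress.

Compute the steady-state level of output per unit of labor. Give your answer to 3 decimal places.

Steady state requires s·f(k) = (n + δ)·k, i.e. s·k^α = (n + δ)·k.
Dividing both sides by k: k^(1−α) = s / (n + δ).
k^0.5 = 0.11 / (0.012 + 0.048) = 0.11 / 0.060 = 1.8333
k* = 1.8333^(1/0.5) ≈ 3.3610
y* = (k*)^α = 3.3610^0.5 ≈ 1.8333

y* ≈ 1.833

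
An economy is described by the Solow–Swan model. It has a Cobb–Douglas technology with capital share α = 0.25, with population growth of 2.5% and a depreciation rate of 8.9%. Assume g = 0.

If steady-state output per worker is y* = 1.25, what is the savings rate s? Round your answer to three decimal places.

s ≈ 0.223

Steady state requires s·f(k) = (n + δ)·k, i.e. s·k^α = (n + δ)·k.
Since y* = [s/(n + δ)]^(α/(1−α)), we have s/(n + δ) = (y*)^((1−α)/α) = 1.25^3 = 1.9531.
Therefore s = 1.9531 × (n + δ) = 1.9531 × 0.114 = 0.2227.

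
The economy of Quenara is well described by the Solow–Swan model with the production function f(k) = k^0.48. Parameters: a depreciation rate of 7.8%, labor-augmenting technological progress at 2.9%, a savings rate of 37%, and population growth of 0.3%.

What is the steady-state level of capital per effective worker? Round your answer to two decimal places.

k* = 10.31

At the steady state, Δk = 0, so s·k^α = (n + g + δ)·k.
Dividing both sides by k: k^(1−α) = s / (n + g + δ).
k^0.52 = 0.37 / (0.003 + 0.029 + 0.078) = 0.37 / 0.110 = 3.3636
k* = 3.3636^(1/0.52) ≈ 10.3059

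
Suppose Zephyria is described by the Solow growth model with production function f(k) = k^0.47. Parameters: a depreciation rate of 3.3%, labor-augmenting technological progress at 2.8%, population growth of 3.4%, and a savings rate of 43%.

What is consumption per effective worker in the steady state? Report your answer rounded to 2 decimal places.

c* ≈ 2.17

At the steady state, Δk = 0, so s·k^α = (n + g + δ)·k.
Rearranging, k^(1−α) = s / (n + g + δ).
k^0.53 = 0.43 / (0.034 + 0.028 + 0.033) = 0.43 / 0.095 = 4.5263
k* = 4.5263^(1/0.53) ≈ 17.2684
y* = (k*)^α = 17.2684^0.47 ≈ 3.8151
c* = (1 − s)·y* = (1 − 0.43) × 3.8151 ≈ 2.1746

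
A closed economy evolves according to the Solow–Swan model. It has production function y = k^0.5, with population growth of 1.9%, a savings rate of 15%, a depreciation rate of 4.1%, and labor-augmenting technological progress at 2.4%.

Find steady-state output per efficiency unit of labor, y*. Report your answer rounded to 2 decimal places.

In steady state, investment equals break-even investment: s·k^α = (n + g + δ)·k.
Rearranging, k^(1−α) = s / (n + g + δ).
k^0.5 = 0.15 / (0.019 + 0.024 + 0.041) = 0.15 / 0.084 = 1.7857
k* = 1.7857^(1/0.5) ≈ 3.1887
y* = (k*)^α = 3.1887^0.5 ≈ 1.7857

y* ≈ 1.79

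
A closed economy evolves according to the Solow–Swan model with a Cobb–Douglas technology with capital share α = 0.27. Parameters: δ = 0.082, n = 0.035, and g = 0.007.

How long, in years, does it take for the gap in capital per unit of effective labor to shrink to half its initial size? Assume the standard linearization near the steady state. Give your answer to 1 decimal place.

Near the steady state the convergence rate is λ = (1 − α)(n + g + δ).
λ = (1 − 0.27) × 0.124 = 0.73 × 0.124 = 0.09052
Half-life = ln 2 / λ = 0.6931 / 0.09052 ≈ 7.66 years

about 7.7 years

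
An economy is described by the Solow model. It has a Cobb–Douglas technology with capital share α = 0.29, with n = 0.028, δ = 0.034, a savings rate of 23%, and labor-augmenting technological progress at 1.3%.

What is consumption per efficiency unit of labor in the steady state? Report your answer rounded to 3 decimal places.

c* = 1.217

At the steady state, Δk = 0, so s·k^α = (n + g + δ)·k.
Dividing both sides by k: k^(1−α) = s / (n + g + δ).
k^0.71 = 0.23 / (0.028 + 0.013 + 0.034) = 0.23 / 0.075 = 3.0667
k* = 3.0667^(1/0.71) ≈ 4.8468
y* = (k*)^α = 4.8468^0.29 ≈ 1.5805
c* = (1 − s)·y* = (1 − 0.23) × 1.5805 ≈ 1.2170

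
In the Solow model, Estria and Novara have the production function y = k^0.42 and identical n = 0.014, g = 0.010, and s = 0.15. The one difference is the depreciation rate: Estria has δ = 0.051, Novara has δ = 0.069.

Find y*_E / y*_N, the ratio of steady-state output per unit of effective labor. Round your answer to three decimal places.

y*_E / y*_N ≈ 1.169

Steady-state y* = [s/(n + g + δ)]^(α/(1−α)), so the ratio is [ (s_E/(n + g + δ)_E) / (s_N/(n + g + δ)_N) ]^0.7241.
s_E/(n + g + δ)_E = 0.15/0.075 = 2.0000; s_N/(n + g + δ)_N = 0.15/0.093 = 1.6129.
Ratio = (2.0000/1.6129)^0.7241 = 1.2400^0.7241 ≈ 1.1685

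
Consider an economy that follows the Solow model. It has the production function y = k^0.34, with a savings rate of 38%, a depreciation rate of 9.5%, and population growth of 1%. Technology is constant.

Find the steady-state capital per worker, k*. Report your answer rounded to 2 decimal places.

k* = 7.02

In steady state, investment equals break-even investment: s·k^α = (n + δ)·k.
Dividing both sides by k: k^(1−α) = s / (n + δ).
k^0.66 = 0.38 / (0.010 + 0.095) = 0.38 / 0.105 = 3.6190
k* = 3.6190^(1/0.66) ≈ 7.0201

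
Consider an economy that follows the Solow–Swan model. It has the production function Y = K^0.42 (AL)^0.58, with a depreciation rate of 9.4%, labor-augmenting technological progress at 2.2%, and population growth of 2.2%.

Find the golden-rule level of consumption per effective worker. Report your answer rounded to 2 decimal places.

c_gold ≈ 1.30

At the golden rule, f'(k) = n + g + δ, so α·k^(α−1) = n + g + δ and k_gold = (α/(n + g + δ))^(1/(1−α)).
k_gold = (0.42/0.138)^(1/0.58) = 3.0435^1.7241 ≈ 6.8137
c_gold = f(k_gold) − (n + g + δ)·k_gold = 2.2388 − 0.138×6.8137 ≈ 1.2985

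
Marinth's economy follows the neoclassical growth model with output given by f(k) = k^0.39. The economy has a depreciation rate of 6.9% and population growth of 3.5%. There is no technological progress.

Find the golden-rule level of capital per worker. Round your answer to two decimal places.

k_gold ≈ 8.73

The golden rule sets f'(k) = n + δ, i.e. α·k^(α−1) = n + δ.
So k^(1−α) = α / (n + δ) = 0.39 / 0.104 = 3.7500.
k_gold = 3.7500^(1/0.61) ≈ 8.7304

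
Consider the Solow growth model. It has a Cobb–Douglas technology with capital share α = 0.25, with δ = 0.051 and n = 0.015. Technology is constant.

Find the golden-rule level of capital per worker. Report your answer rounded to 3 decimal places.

The golden rule sets f'(k) = n + δ, i.e. α·k^(α−1) = n + δ.
So k^(1−α) = α / (n + δ) = 0.25 / 0.066 = 3.7879.
k_gold = 3.7879^(1/0.75) ≈ 5.9047

k_gold ≈ 5.905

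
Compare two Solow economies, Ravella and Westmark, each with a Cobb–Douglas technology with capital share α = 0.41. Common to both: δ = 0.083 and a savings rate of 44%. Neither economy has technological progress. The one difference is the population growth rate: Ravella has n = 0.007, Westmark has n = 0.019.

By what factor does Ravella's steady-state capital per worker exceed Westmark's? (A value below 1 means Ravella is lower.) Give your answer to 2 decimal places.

ratio ≈ 1.24

Steady-state k* = [s/(n + δ)]^(1/(1−α)), so the ratio is [ (s_R/(n + δ)_R) / (s_W/(n + δ)_W) ]^1.6949.
s_R/(n + δ)_R = 0.44/0.090 = 4.8889; s_W/(n + δ)_W = 0.44/0.102 = 4.3137.
Ratio = (4.8889/4.3137)^1.6949 = 1.1333^1.6949 ≈ 1.2363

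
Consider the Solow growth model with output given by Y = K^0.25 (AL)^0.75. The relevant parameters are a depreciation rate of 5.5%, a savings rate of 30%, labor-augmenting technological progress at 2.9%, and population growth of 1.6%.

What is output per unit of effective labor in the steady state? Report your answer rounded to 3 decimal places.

In steady state, investment equals break-even investment: s·k^α = (n + g + δ)·k.
Rearranging, k^(1−α) = s / (n + g + δ).
k^0.75 = 0.30 / (0.016 + 0.029 + 0.055) = 0.30 / 0.100 = 3.0000
k* = 3.0000^(1/0.75) ≈ 4.3267
y* = (k*)^α = 4.3267^0.25 ≈ 1.4422

y* = 1.442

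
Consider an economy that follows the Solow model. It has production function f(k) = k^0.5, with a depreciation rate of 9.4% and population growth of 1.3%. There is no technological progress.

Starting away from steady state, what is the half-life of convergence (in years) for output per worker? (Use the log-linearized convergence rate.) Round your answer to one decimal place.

Near the steady state the convergence rate is λ = (1 − α)(n + δ).
λ = (1 − 0.5) × 0.107 = 0.5 × 0.107 = 0.0535
Half-life = ln 2 / λ = 0.6931 / 0.0535 ≈ 12.96 years

half-life ≈ 13.0 years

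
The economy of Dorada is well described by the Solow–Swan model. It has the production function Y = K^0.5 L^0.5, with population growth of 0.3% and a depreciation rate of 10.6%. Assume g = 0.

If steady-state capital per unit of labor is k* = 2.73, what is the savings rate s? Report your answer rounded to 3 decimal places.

Steady state requires s·f(k) = (n + δ)·k, i.e. s·k^α = (n + δ)·k.
So s / (n + δ) = (k*)^(1−α) = 2.73^0.5 = 1.6523.
Therefore s = 1.6523 × (n + δ) = 1.6523 × 0.109 = 0.1801.

s ≈ 0.180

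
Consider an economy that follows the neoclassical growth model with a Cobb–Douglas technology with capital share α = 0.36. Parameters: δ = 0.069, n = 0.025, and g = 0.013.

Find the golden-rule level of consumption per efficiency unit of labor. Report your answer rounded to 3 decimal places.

At the golden rule, f'(k) = n + g + δ, so α·k^(α−1) = n + g + δ and k_gold = (α/(n + g + δ))^(1/(1−α)).
k_gold = (0.36/0.107)^(1/0.64) = 3.3645^1.5625 ≈ 6.6575
c_gold = f(k_gold) − (n + g + δ)·k_gold = 1.9788 − 0.107×6.6575 ≈ 1.2664

c_gold ≈ 1.266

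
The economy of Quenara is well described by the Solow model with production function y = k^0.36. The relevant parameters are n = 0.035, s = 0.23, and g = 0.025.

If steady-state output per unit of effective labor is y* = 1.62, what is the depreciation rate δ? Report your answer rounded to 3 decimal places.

δ ≈ 0.038

At the steady state, Δk = 0, so s·k^α = (n + g + δ)·k.
Since y* = [s/(n + g + δ)]^(α/(1−α)), we have s/(n + g + δ) = (y*)^((1−α)/α) = 1.62^1.7778 = 2.3576.
Therefore n + g + δ = s / 2.3576 = 0.23 / 2.3576 = 0.0976, so δ = 0.0976 − 0.060 = 0.0376.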